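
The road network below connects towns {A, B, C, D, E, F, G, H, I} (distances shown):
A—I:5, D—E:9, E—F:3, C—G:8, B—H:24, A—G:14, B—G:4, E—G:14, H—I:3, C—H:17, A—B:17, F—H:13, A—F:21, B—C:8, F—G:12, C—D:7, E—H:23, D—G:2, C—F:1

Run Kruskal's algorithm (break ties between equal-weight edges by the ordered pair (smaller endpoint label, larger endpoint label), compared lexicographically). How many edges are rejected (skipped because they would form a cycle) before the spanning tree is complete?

4

Kruskal's algorithm — process edges by increasing weight (ties by edge label):
C—F (1): add — endpoints in different components.
D—G (2): add — endpoints in different components.
E—F (3): add — endpoints in different components.
H—I (3): add — endpoints in different components.
B—G (4): add — endpoints in different components.
A—I (5): add — endpoints in different components.
C—D (7): add — endpoints in different components.
B—C (8): skip — B and C already connected.
C—G (8): skip — C and G already connected.
D—E (9): skip — D and E already connected.
F—G (12): skip — F and G already connected.
F—H (13): add — endpoints in different components.
Edges rejected before the tree was complete: 4.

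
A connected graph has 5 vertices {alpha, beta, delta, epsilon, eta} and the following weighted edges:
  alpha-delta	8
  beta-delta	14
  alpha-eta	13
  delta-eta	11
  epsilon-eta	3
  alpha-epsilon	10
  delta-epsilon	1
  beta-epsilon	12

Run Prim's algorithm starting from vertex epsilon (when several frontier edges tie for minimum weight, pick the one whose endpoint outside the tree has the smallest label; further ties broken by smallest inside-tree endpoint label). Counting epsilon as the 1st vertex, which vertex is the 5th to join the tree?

beta

Prim's algorithm from epsilon:
Step 1: frontier [delta-epsilon 1, epsilon-eta 3, alpha-epsilon 10, beta-epsilon 12] → take delta-epsilon (1); add delta.
Step 2: frontier [alpha-delta 8, delta-eta 11, beta-delta 14, epsilon-eta 3, alpha-epsilon 10, beta-epsilon 12] → take epsilon-eta (3); add eta.
Step 3: frontier [alpha-delta 8, beta-delta 14, alpha-epsilon 10, beta-epsilon 12, alpha-eta 13] → take alpha-delta (8); add alpha.
Step 4: frontier [beta-delta 14, beta-epsilon 12] → take beta-epsilon (12); add beta.
Vertex order: epsilon, delta, eta, alpha, beta. The 5th vertex is beta.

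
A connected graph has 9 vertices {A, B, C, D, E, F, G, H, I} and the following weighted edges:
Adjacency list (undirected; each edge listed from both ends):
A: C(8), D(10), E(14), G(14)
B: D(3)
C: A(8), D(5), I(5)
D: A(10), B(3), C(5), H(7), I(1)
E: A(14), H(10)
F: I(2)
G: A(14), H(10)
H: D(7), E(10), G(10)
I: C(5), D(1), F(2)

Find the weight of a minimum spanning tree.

46

Grow the tree from F using Prim:
Step 1: cheapest edge leaving the tree is F—I (2); add I.
Step 2: cheapest edge leaving the tree is D—I (1); add D.
Step 3: cheapest edge leaving the tree is B—D (3); add B.
Step 4: cheapest edge leaving the tree is C—D (5); add C.
Step 5: cheapest edge leaving the tree is D—H (7); add H.
Step 6: cheapest edge leaving the tree is A—C (8); add A.
Step 7: cheapest edge leaving the tree is E—H (10); add E.
Step 8: cheapest edge leaving the tree is G—H (10); add G.
MST edges: F—I, D—I, B—D, C—D, D—H, A—C, E—H, G—H; total weight 2+1+3+5+7+8+10+10 = 46.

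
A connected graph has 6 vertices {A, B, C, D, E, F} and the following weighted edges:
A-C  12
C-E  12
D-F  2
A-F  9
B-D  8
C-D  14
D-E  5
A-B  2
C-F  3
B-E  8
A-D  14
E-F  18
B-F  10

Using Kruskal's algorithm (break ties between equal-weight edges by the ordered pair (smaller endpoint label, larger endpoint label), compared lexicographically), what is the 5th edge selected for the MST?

B-D

Sort edges by weight, then run Kruskal:
A-B (2): add. Components now {A,B} {C} {D} {E} {F}
D-F (2): add. Components now {A,B} {C} {D,F} {E}
C-F (3): add. Components now {A,B} {C,D,F} {E}
D-E (5): add. Components now {A,B} {C,D,E,F}
B-D (8): add. Components now {A,B,C,D,E,F}
The 5th edge added is B-D.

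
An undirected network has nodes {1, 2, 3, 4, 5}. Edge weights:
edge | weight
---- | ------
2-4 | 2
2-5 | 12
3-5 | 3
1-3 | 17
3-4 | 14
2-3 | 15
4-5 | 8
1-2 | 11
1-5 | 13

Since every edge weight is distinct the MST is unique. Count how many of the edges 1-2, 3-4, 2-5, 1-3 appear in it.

1

Kruskal: consider edges lightest-first.
2-4 (2): add — endpoints in different components.
3-5 (3): add — endpoints in different components.
4-5 (8): add — endpoints in different components.
1-2 (11): add — endpoints in different components.
MST edge set: {2-4, 3-5, 4-5, 1-2}.
Of the listed edges, {1-2} are in the MST → 1.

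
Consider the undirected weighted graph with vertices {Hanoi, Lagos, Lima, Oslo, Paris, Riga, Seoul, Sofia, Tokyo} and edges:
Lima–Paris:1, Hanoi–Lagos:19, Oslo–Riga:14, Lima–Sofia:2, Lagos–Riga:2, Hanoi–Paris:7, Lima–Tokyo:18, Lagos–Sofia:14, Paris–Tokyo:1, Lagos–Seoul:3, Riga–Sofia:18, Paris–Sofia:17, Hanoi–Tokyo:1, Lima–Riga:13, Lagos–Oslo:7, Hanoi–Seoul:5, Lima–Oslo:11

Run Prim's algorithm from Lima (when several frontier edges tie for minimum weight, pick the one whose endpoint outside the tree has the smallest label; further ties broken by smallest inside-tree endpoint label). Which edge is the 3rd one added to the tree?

Hanoi-Tokyo

Prim's algorithm from Lima:
Step 1: cheapest edge leaving the tree is Lima–Paris (1); add Paris.
Step 2: cheapest edge leaving the tree is Paris–Tokyo (1); add Tokyo.
Step 3: cheapest edge leaving the tree is Hanoi–Tokyo (1); add Hanoi.
Step 4: cheapest edge leaving the tree is Lima–Sofia (2); add Sofia.
Step 5: cheapest edge leaving the tree is Hanoi–Seoul (5); add Seoul.
Step 6: cheapest edge leaving the tree is Lagos–Seoul (3); add Lagos.
Step 7: cheapest edge leaving the tree is Lagos–Riga (2); add Riga.
Step 8: cheapest edge leaving the tree is Lagos–Oslo (7); add Oslo.
The 3rd edge added is Hanoi–Tokyo.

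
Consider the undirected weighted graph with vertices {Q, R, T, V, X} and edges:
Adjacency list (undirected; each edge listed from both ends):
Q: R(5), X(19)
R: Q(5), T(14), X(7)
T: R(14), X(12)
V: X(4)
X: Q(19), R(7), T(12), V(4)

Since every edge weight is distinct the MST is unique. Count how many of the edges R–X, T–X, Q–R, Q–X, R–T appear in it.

3

Sort edges by weight, then run Kruskal:
V–X (4): add. Components now {V,X} {R} {T} {Q}
Q–R (5): add. Components now {V,X} {Q,R} {T}
R–X (7): add. Components now {Q,R,V,X} {T}
T–X (12): add. Components now {Q,R,T,V,X}
MST edge set: {V–X, Q–R, R–X, T–X}.
Of the listed edges, {R–X, T–X, Q–R} are in the MST → 3.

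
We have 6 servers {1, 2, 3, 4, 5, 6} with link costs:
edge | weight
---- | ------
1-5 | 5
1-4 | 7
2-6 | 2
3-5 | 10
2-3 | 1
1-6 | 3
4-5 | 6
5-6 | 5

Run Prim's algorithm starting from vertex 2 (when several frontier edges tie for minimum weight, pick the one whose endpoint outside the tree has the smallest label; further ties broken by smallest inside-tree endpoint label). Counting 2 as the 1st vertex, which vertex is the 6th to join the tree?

Grow the tree from 2 using Prim:
Step 1: frontier [2-3 1, 2-6 2] → take 2-3 (1); add 3.
Step 2: frontier [2-6 2, 3-5 10] → take 2-6 (2); add 6.
Step 3: frontier [3-5 10, 1-6 3, 5-6 5] → take 1-6 (3); add 1.
Step 4: frontier [1-5 5, 1-4 7, 3-5 10, 5-6 5] → take 1-5 (5); add 5.
Step 5: frontier [1-4 7, 4-5 6] → take 4-5 (6); add 4.
Vertex order: 2, 3, 6, 1, 5, 4. The 6th vertex is 4.

4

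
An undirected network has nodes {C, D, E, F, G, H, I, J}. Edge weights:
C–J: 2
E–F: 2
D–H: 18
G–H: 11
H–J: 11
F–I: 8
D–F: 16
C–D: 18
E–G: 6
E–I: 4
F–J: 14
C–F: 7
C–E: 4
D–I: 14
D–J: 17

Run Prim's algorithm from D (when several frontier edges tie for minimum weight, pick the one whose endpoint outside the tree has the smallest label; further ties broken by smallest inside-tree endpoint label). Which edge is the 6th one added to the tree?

Prim's algorithm from D:
Step 1: cheapest edge leaving the tree is D–I (14); add I.
Step 2: cheapest edge leaving the tree is E–I (4); add E.
Step 3: cheapest edge leaving the tree is E–F (2); add F.
Step 4: cheapest edge leaving the tree is C–E (4); add C.
Step 5: cheapest edge leaving the tree is C–J (2); add J.
Step 6: cheapest edge leaving the tree is E–G (6); add G.
Step 7: cheapest edge leaving the tree is G–H (11); add H.
The 6th edge added is E–G.

E-G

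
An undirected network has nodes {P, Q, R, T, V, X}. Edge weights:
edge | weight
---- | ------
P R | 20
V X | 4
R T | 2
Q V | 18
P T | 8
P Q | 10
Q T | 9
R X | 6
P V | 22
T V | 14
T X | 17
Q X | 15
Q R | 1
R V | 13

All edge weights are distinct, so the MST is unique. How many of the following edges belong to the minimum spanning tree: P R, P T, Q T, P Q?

1

Kruskal: consider edges lightest-first.
Q R (1): add — endpoints in different components.
R T (2): add — endpoints in different components.
V X (4): add — endpoints in different components.
R X (6): add — endpoints in different components.
P T (8): add — endpoints in different components.
MST edge set: {Q R, R T, V X, R X, P T}.
Of the listed edges, {P T} are in the MST → 1.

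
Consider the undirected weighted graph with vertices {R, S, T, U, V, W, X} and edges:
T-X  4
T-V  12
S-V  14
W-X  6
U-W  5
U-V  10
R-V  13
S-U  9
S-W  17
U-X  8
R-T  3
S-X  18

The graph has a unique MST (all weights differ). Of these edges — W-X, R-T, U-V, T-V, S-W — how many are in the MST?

3

Sort edges by weight, then run Kruskal:
R-T (3): add — endpoints in different components.
T-X (4): add — endpoints in different components.
U-W (5): add — endpoints in different components.
W-X (6): add — endpoints in different components.
U-X (8): skip — U and X already connected.
S-U (9): add — endpoints in different components.
U-V (10): add — endpoints in different components.
MST edge set: {R-T, T-X, U-W, W-X, S-U, U-V}.
Of the listed edges, {W-X, R-T, U-V} are in the MST → 3.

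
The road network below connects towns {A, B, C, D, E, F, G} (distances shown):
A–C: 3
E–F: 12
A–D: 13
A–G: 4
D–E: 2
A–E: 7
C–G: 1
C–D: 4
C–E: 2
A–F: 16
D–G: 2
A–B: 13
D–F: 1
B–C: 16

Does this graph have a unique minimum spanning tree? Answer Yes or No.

No

Sort edges by weight, then run Kruskal:
C–G (1): add — endpoints in different components.
D–F (1): add — endpoints in different components.
C–E (2): add — endpoints in different components.
D–E (2): add — endpoints in different components.
D–G (2): skip — D and G already connected.
A–C (3): add — endpoints in different components.
A–G (4): skip — A and G already connected.
C–D (4): skip — C and D already connected.
A–E (7): skip — A and E already connected.
E–F (12): skip — E and F already connected.
A–B (13): add — endpoints in different components.
Non-tree edge D–G has weight 2, equal to the heaviest edge on its tree cycle — swapping gives another MST of the same weight. Not unique.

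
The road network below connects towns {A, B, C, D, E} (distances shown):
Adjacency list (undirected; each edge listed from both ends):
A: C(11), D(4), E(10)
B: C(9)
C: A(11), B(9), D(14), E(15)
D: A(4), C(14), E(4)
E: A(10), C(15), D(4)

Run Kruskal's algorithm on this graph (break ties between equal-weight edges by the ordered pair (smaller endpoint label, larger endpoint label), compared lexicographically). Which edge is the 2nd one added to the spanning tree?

Kruskal's algorithm — process edges by increasing weight (ties by edge label):
A—D (4): add. Components now {A,D} {B} {C} {E}
D—E (4): add. Components now {A,D,E} {B} {C}
B—C (9): add. Components now {A,D,E} {B,C}
A—E (10): skip — A and E already connected.
A—C (11): add. Components now {A,B,C,D,E}
The 2nd edge added is D—E.

D-E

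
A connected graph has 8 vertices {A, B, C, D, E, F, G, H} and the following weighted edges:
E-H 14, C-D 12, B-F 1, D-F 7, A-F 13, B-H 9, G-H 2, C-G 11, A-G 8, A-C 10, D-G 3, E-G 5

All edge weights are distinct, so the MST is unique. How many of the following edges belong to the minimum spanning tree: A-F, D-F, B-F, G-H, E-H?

Kruskal: consider edges lightest-first.
B-F (1): add — endpoints in different components.
G-H (2): add — endpoints in different components.
D-G (3): add — endpoints in different components.
E-G (5): add — endpoints in different components.
D-F (7): add — endpoints in different components.
A-G (8): add — endpoints in different components.
B-H (9): skip — B and H already connected.
A-C (10): add — endpoints in different components.
MST edge set: {B-F, G-H, D-G, E-G, D-F, A-G, A-C}.
Of the listed edges, {D-F, B-F, G-H} are in the MST → 3.

3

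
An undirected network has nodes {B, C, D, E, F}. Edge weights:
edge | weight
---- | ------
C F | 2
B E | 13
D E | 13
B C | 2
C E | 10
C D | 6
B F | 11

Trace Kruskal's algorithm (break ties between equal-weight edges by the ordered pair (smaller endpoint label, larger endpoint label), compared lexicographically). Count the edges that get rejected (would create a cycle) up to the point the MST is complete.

0

Kruskal's algorithm — process edges by increasing weight (ties by edge label):
B C (2): add — endpoints in different components.
C F (2): add — endpoints in different components.
C D (6): add — endpoints in different components.
C E (10): add — endpoints in different components.
Edges rejected before the tree was complete: 0.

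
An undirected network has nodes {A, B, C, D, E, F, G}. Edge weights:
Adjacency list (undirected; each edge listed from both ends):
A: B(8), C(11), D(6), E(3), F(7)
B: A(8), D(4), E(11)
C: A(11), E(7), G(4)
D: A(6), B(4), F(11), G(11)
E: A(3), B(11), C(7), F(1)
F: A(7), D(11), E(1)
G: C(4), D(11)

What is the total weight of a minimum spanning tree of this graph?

25

Kruskal: consider edges lightest-first.
E F (1): add. Components now {A} {B} {C} {D} {E,F} {G}
A E (3): add. Components now {A,E,F} {B} {C} {D} {G}
B D (4): add. Components now {A,E,F} {B,D} {C} {G}
C G (4): add. Components now {A,E,F} {B,D} {C,G}
A D (6): add. Components now {A,B,D,E,F} {C,G}
A F (7): skip — A and F already connected.
C E (7): add. Components now {A,B,C,D,E,F,G}
MST edges: E F, A E, B D, C G, A D, C E; total weight 1+3+4+4+6+7 = 25.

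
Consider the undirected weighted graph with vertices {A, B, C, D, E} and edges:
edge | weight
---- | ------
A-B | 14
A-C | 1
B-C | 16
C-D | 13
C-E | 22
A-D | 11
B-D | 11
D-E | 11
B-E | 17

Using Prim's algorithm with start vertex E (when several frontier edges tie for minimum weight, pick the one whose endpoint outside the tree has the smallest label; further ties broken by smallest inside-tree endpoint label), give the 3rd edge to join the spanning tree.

A-C

Prim, starting at E.
Step 1: frontier [D-E 11, B-E 17, C-E 22] → take D-E (11); add D.
Step 2: frontier [A-D 11, B-D 11, C-D 13, B-E 17, C-E 22] → take A-D (11); add A.
Step 3: frontier [A-C 1, A-B 14, B-D 11, C-D 13, B-E 17, C-E 22] → take A-C (1); add C.
Step 4: frontier [A-B 14, B-C 16, B-D 11, B-E 17] → take B-D (11); add B.
The 3rd edge added is A-C.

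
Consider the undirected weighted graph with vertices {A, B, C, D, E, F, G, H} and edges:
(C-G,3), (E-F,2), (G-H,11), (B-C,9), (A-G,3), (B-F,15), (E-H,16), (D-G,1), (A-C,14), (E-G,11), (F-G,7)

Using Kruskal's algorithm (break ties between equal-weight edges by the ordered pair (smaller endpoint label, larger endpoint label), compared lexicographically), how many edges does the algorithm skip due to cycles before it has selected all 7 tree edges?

1

Kruskal's algorithm — process edges by increasing weight (ties by edge label):
D-G (1): add — endpoints in different components.
E-F (2): add — endpoints in different components.
A-G (3): add — endpoints in different components.
C-G (3): add — endpoints in different components.
F-G (7): add — endpoints in different components.
B-C (9): add — endpoints in different components.
E-G (11): skip — E and G already connected.
G-H (11): add — endpoints in different components.
Edges rejected before the tree was complete: 1.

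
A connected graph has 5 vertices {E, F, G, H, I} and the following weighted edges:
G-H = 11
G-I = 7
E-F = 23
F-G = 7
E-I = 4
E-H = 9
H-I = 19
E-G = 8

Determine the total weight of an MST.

27

Kruskal: consider edges lightest-first.
E-I (4): add — endpoints in different components.
F-G (7): add — endpoints in different components.
G-I (7): add — endpoints in different components.
E-G (8): skip — E and G already connected.
E-H (9): add — endpoints in different components.
MST edges: E-I, F-G, G-I, E-H; total weight 4+7+7+9 = 27.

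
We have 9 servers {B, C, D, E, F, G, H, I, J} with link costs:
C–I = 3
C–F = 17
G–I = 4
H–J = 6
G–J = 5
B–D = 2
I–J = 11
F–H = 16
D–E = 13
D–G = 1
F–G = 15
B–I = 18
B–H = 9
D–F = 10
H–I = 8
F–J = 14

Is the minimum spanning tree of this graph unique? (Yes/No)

Kruskal's algorithm — process edges by increasing weight (ties by edge label):
D–G (1): add — endpoints in different components.
B–D (2): add — endpoints in different components.
C–I (3): add — endpoints in different components.
G–I (4): add — endpoints in different components.
G–J (5): add — endpoints in different components.
H–J (6): add — endpoints in different components.
H–I (8): skip — H and I already connected.
B–H (9): skip — B and H already connected.
D–F (10): add — endpoints in different components.
I–J (11): skip — I and J already connected.
D–E (13): add — endpoints in different components.
Every non-tree edge has weight strictly greater than the heaviest edge on the tree path between its endpoints, so the MST is unique.

Yes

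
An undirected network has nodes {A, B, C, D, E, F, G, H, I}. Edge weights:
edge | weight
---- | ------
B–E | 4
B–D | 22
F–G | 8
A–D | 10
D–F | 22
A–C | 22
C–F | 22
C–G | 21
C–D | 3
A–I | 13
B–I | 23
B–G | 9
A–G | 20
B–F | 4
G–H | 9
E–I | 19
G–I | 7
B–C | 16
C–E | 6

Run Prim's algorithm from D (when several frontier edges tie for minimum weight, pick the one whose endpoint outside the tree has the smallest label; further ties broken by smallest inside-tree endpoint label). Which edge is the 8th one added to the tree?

Grow the tree from D using Prim:
Step 1: cheapest edge leaving the tree is C–D (3); add C.
Step 2: cheapest edge leaving the tree is C–E (6); add E.
Step 3: cheapest edge leaving the tree is B–E (4); add B.
Step 4: cheapest edge leaving the tree is B–F (4); add F.
Step 5: cheapest edge leaving the tree is F–G (8); add G.
Step 6: cheapest edge leaving the tree is G–I (7); add I.
Step 7: cheapest edge leaving the tree is G–H (9); add H.
Step 8: cheapest edge leaving the tree is A–D (10); add A.
The 8th edge added is A–D.

A-D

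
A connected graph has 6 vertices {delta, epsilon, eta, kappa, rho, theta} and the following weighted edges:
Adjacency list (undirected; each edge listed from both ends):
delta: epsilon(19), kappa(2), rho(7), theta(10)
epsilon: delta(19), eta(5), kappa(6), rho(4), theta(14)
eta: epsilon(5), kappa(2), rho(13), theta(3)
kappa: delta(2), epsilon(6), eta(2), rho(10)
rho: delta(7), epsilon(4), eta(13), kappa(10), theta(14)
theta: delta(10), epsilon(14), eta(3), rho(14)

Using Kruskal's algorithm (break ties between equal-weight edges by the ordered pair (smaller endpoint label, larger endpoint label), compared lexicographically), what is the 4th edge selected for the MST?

Kruskal: consider edges lightest-first.
delta—kappa (2): add. Components now {theta} {delta,kappa} {epsilon} {eta} {rho}
eta—kappa (2): add. Components now {theta} {delta,eta,kappa} {epsilon} {rho}
eta—theta (3): add. Components now {delta,eta,kappa,theta} {epsilon} {rho}
epsilon—rho (4): add. Components now {delta,eta,kappa,theta} {epsilon,rho}
epsilon—eta (5): add. Components now {delta,epsilon,eta,kappa,rho,theta}
The 4th edge added is epsilon—rho.

epsilon-rho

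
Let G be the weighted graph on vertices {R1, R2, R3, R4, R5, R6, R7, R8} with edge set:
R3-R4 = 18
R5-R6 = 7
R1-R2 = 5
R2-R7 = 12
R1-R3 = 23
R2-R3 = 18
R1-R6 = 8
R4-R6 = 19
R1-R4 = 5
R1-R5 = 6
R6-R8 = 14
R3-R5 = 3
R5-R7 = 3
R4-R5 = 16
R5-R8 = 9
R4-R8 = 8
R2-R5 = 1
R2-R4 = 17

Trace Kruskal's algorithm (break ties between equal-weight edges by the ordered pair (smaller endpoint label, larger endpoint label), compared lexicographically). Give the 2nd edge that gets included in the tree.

R3-R5

Sort edges by weight, then run Kruskal:
R2-R5 (1): add — endpoints in different components.
R3-R5 (3): add — endpoints in different components.
R5-R7 (3): add — endpoints in different components.
R1-R2 (5): add — endpoints in different components.
R1-R4 (5): add — endpoints in different components.
R1-R5 (6): skip — R1 and R5 already connected.
R5-R6 (7): add — endpoints in different components.
R1-R6 (8): skip — R1 and R6 already connected.
R4-R8 (8): add — endpoints in different components.
The 2nd edge added is R3-R5.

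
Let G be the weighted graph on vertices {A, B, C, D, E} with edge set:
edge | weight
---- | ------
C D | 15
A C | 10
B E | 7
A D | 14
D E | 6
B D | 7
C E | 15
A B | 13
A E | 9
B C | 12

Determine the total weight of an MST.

Prim, starting at C.
Step 1: cheapest edge leaving the tree is A C (10); add A.
Step 2: cheapest edge leaving the tree is A E (9); add E.
Step 3: cheapest edge leaving the tree is D E (6); add D.
Step 4: cheapest edge leaving the tree is B D (7); add B.
MST edges: A C, A E, D E, B D; total weight 10+9+6+7 = 32.

32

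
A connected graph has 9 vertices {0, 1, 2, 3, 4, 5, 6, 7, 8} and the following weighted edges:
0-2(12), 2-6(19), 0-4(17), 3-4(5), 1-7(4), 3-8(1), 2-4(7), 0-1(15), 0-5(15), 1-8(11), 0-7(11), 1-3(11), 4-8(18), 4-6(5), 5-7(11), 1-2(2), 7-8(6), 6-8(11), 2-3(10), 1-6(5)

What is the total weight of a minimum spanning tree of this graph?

44

Prim, starting at 2.
Step 1: cheapest edge leaving the tree is 1-2 (2); add 1.
Step 2: cheapest edge leaving the tree is 1-7 (4); add 7.
Step 3: cheapest edge leaving the tree is 1-6 (5); add 6.
Step 4: cheapest edge leaving the tree is 4-6 (5); add 4.
Step 5: cheapest edge leaving the tree is 3-4 (5); add 3.
Step 6: cheapest edge leaving the tree is 3-8 (1); add 8.
Step 7: cheapest edge leaving the tree is 0-7 (11); add 0.
Step 8: cheapest edge leaving the tree is 5-7 (11); add 5.
MST edges: 1-2, 1-7, 1-6, 4-6, 3-4, 3-8, 0-7, 5-7; total weight 2+4+5+5+5+1+11+11 = 44.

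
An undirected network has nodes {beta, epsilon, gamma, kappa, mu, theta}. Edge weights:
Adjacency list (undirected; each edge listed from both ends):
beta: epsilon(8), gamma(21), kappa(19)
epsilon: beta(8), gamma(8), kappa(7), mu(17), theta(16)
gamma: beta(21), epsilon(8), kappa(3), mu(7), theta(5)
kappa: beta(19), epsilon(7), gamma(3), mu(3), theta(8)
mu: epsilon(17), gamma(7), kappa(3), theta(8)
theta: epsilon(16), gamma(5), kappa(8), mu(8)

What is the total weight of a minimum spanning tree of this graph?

26

Kruskal: consider edges lightest-first.
gamma—kappa (3): add — endpoints in different components.
kappa—mu (3): add — endpoints in different components.
gamma—theta (5): add — endpoints in different components.
epsilon—kappa (7): add — endpoints in different components.
gamma—mu (7): skip — mu and gamma already connected.
beta—epsilon (8): add — endpoints in different components.
MST edges: gamma—kappa, kappa—mu, gamma—theta, epsilon—kappa, beta—epsilon; total weight 3+3+5+7+8 = 26.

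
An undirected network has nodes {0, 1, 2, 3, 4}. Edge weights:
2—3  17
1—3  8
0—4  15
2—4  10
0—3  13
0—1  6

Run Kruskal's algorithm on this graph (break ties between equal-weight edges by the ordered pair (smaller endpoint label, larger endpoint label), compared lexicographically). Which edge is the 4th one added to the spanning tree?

0-4

Kruskal's algorithm — process edges by increasing weight (ties by edge label):
0—1 (6): add — endpoints in different components.
1—3 (8): add — endpoints in different components.
2—4 (10): add — endpoints in different components.
0—3 (13): skip — 0 and 3 already connected.
0—4 (15): add — endpoints in different components.
The 4th edge added is 0—4.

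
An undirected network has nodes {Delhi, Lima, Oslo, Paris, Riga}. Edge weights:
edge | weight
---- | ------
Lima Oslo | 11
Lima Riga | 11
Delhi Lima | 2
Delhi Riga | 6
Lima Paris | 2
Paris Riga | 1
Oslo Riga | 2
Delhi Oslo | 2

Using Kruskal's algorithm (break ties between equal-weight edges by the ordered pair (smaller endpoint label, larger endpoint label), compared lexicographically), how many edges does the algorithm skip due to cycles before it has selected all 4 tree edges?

0

Kruskal's algorithm — process edges by increasing weight (ties by edge label):
Paris Riga (1): add. Components now {Delhi} {Oslo} {Lima} {Paris,Riga}
Delhi Lima (2): add. Components now {Delhi,Lima} {Oslo} {Paris,Riga}
Delhi Oslo (2): add. Components now {Delhi,Lima,Oslo} {Paris,Riga}
Lima Paris (2): add. Components now {Delhi,Lima,Oslo,Paris,Riga}
Edges rejected before the tree was complete: 0.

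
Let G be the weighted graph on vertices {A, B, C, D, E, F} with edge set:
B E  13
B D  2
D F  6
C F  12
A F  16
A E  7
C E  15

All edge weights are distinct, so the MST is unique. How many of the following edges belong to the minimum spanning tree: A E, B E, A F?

Kruskal: consider edges lightest-first.
B D (2): add. Components now {A} {B,D} {C} {E} {F}
D F (6): add. Components now {A} {B,D,F} {C} {E}
A E (7): add. Components now {A,E} {B,D,F} {C}
C F (12): add. Components now {A,E} {B,C,D,F}
B E (13): add. Components now {A,B,C,D,E,F}
MST edge set: {B D, D F, A E, C F, B E}.
Of the listed edges, {A E, B E} are in the MST → 2.

2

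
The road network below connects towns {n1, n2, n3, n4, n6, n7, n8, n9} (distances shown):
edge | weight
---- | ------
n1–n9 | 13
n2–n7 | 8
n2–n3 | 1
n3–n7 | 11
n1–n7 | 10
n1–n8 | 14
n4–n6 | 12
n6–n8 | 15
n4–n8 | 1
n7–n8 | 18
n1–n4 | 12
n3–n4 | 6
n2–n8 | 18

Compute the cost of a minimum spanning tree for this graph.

51

Grow the tree from n1 using Prim:
Step 1: cheapest edge leaving the tree is n1–n7 (10); add n7.
Step 2: cheapest edge leaving the tree is n2–n7 (8); add n2.
Step 3: cheapest edge leaving the tree is n2–n3 (1); add n3.
Step 4: cheapest edge leaving the tree is n3–n4 (6); add n4.
Step 5: cheapest edge leaving the tree is n4–n8 (1); add n8.
Step 6: cheapest edge leaving the tree is n4–n6 (12); add n6.
Step 7: cheapest edge leaving the tree is n1–n9 (13); add n9.
MST edges: n1–n7, n2–n7, n2–n3, n3–n4, n4–n8, n4–n6, n1–n9; total weight 10+8+1+6+1+12+13 = 51.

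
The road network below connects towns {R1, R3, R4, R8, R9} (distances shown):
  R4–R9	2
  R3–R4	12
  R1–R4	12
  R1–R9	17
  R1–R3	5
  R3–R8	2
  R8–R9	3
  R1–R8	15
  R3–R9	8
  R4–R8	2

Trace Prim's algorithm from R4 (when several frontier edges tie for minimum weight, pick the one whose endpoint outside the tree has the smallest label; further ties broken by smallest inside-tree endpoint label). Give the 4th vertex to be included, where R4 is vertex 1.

Prim's algorithm from R4:
Step 1: cheapest edge leaving the tree is R4–R8 (2); add R8.
Step 2: cheapest edge leaving the tree is R3–R8 (2); add R3.
Step 3: cheapest edge leaving the tree is R4–R9 (2); add R9.
Step 4: cheapest edge leaving the tree is R1–R3 (5); add R1.
Vertex order: R4, R8, R3, R9, R1. The 4th vertex is R9.

R9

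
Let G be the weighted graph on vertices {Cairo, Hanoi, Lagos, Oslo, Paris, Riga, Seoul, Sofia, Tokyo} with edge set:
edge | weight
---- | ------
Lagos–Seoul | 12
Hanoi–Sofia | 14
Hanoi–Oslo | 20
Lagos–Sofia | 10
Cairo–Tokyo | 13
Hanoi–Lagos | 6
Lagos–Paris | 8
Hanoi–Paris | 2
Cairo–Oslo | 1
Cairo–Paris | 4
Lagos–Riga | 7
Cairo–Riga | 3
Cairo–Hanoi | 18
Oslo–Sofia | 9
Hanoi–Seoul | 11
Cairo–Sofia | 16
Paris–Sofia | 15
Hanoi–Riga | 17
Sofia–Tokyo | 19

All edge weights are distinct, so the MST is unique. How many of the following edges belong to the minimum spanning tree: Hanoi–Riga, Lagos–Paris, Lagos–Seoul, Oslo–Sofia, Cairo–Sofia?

Kruskal: consider edges lightest-first.
Cairo–Oslo (1): add — endpoints in different components.
Hanoi–Paris (2): add — endpoints in different components.
Cairo–Riga (3): add — endpoints in different components.
Cairo–Paris (4): add — endpoints in different components.
Hanoi–Lagos (6): add — endpoints in different components.
Lagos–Riga (7): skip — Lagos and Riga already connected.
Lagos–Paris (8): skip — Paris and Lagos already connected.
Oslo–Sofia (9): add — endpoints in different components.
Lagos–Sofia (10): skip — Sofia and Lagos already connected.
Hanoi–Seoul (11): add — endpoints in different components.
Lagos–Seoul (12): skip — Seoul and Lagos already connected.
Cairo–Tokyo (13): add — endpoints in different components.
MST edge set: {Cairo–Oslo, Hanoi–Paris, Cairo–Riga, Cairo–Paris, Hanoi–Lagos, Oslo–Sofia, Hanoi–Seoul, Cairo–Tokyo}.
Of the listed edges, {Oslo–Sofia} are in the MST → 1.

1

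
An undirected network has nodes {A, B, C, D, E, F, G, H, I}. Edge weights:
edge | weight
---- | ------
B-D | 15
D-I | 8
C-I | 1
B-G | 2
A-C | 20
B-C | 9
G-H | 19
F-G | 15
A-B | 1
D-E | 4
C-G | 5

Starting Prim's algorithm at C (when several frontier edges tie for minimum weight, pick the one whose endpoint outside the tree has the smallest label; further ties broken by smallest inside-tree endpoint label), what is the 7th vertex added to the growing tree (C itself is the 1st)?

Prim, starting at C.
Step 1: cheapest edge leaving the tree is C-I (1); add I.
Step 2: cheapest edge leaving the tree is C-G (5); add G.
Step 3: cheapest edge leaving the tree is B-G (2); add B.
Step 4: cheapest edge leaving the tree is A-B (1); add A.
Step 5: cheapest edge leaving the tree is D-I (8); add D.
Step 6: cheapest edge leaving the tree is D-E (4); add E.
Step 7: cheapest edge leaving the tree is F-G (15); add F.
Step 8: cheapest edge leaving the tree is G-H (19); add H.
Vertex order: C, I, G, B, A, D, E, F, H. The 7th vertex is E.

E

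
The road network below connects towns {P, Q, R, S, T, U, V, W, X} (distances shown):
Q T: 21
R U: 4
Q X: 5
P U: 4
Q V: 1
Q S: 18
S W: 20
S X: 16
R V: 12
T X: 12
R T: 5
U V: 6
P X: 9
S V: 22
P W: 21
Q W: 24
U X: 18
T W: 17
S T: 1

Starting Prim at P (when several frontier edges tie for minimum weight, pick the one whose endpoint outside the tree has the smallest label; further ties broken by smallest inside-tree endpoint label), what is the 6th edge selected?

Q-V

Prim, starting at P.
Step 1: cheapest edge leaving the tree is P U (4); add U.
Step 2: cheapest edge leaving the tree is R U (4); add R.
Step 3: cheapest edge leaving the tree is R T (5); add T.
Step 4: cheapest edge leaving the tree is S T (1); add S.
Step 5: cheapest edge leaving the tree is U V (6); add V.
Step 6: cheapest edge leaving the tree is Q V (1); add Q.
Step 7: cheapest edge leaving the tree is Q X (5); add X.
Step 8: cheapest edge leaving the tree is T W (17); add W.
The 6th edge added is Q V.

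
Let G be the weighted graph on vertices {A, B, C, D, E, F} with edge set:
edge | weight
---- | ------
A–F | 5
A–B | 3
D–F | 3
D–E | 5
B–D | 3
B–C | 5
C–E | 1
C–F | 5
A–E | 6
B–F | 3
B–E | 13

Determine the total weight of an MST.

15

Prim, starting at C.
Step 1: cheapest edge leaving the tree is C–E (1); add E.
Step 2: cheapest edge leaving the tree is B–C (5); add B.
Step 3: cheapest edge leaving the tree is A–B (3); add A.
Step 4: cheapest edge leaving the tree is B–D (3); add D.
Step 5: cheapest edge leaving the tree is B–F (3); add F.
MST edges: C–E, B–C, A–B, B–D, B–F; total weight 1+5+3+3+3 = 15.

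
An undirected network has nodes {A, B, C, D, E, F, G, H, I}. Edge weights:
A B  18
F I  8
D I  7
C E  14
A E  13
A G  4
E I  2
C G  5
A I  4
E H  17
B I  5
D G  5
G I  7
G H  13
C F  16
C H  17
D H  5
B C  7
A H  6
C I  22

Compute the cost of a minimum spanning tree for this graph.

Grow the tree from B using Prim:
Step 1: cheapest edge leaving the tree is B I (5); add I.
Step 2: cheapest edge leaving the tree is E I (2); add E.
Step 3: cheapest edge leaving the tree is A I (4); add A.
Step 4: cheapest edge leaving the tree is A G (4); add G.
Step 5: cheapest edge leaving the tree is C G (5); add C.
Step 6: cheapest edge leaving the tree is D G (5); add D.
Step 7: cheapest edge leaving the tree is D H (5); add H.
Step 8: cheapest edge leaving the tree is F I (8); add F.
MST edges: B I, E I, A I, A G, C G, D G, D H, F I; total weight 5+2+4+4+5+5+5+8 = 38.

38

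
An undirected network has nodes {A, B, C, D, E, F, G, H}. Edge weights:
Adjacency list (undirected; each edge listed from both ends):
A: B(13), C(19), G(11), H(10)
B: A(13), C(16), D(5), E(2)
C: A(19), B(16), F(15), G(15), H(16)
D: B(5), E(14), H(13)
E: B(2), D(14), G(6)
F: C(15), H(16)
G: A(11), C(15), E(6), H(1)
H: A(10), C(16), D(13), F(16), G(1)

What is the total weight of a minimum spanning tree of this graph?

54

Kruskal: consider edges lightest-first.
G—H (1): add — endpoints in different components.
B—E (2): add — endpoints in different components.
B—D (5): add — endpoints in different components.
E—G (6): add — endpoints in different components.
A—H (10): add — endpoints in different components.
A—G (11): skip — A and G already connected.
A—B (13): skip — A and B already connected.
D—H (13): skip — D and H already connected.
D—E (14): skip — D and E already connected.
C—F (15): add — endpoints in different components.
C—G (15): add — endpoints in different components.
MST edges: G—H, B—E, B—D, E—G, A—H, C—F, C—G; total weight 1+2+5+6+10+15+15 = 54.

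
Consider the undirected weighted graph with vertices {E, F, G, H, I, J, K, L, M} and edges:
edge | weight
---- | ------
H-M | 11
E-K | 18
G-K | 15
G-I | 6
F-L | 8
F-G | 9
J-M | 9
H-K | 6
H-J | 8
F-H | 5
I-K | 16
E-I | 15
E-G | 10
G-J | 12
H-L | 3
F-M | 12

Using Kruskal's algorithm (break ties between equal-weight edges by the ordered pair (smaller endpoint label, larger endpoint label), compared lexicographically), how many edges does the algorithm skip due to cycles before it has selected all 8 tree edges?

Kruskal: consider edges lightest-first.
H-L (3): add — endpoints in different components.
F-H (5): add — endpoints in different components.
G-I (6): add — endpoints in different components.
H-K (6): add — endpoints in different components.
F-L (8): skip — F and L already connected.
H-J (8): add — endpoints in different components.
F-G (9): add — endpoints in different components.
J-M (9): add — endpoints in different components.
E-G (10): add — endpoints in different components.
Edges rejected before the tree was complete: 1.

1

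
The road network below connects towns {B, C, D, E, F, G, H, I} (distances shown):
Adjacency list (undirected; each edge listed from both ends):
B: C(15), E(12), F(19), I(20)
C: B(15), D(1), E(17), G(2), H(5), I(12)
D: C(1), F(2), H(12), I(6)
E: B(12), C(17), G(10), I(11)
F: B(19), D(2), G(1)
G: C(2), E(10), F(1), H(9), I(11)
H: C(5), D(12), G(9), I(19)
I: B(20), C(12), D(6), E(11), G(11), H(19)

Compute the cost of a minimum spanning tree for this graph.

Sort edges by weight, then run Kruskal:
C—D (1): add — endpoints in different components.
F—G (1): add — endpoints in different components.
C—G (2): add — endpoints in different components.
D—F (2): skip — D and F already connected.
C—H (5): add — endpoints in different components.
D—I (6): add — endpoints in different components.
G—H (9): skip — G and H already connected.
E—G (10): add — endpoints in different components.
E—I (11): skip — E and I already connected.
G—I (11): skip — G and I already connected.
B—E (12): add — endpoints in different components.
MST edges: C—D, F—G, C—G, C—H, D—I, E—G, B—E; total weight 1+1+2+5+6+10+12 = 37.

37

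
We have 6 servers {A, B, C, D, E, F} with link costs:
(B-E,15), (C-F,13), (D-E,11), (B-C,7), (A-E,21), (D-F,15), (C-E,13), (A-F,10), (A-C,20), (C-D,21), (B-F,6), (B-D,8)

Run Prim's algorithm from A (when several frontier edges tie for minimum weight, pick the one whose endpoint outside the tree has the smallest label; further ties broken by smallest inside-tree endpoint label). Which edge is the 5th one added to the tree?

D-E

Prim's algorithm from A:
Step 1: cheapest edge leaving the tree is A-F (10); add F.
Step 2: cheapest edge leaving the tree is B-F (6); add B.
Step 3: cheapest edge leaving the tree is B-C (7); add C.
Step 4: cheapest edge leaving the tree is B-D (8); add D.
Step 5: cheapest edge leaving the tree is D-E (11); add E.
The 5th edge added is D-E.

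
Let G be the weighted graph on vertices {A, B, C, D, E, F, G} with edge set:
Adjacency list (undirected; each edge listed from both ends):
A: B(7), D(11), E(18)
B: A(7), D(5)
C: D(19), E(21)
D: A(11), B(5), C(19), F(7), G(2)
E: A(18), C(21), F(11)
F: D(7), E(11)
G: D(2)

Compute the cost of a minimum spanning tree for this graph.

51

Grow the tree from G using Prim:
Step 1: cheapest edge leaving the tree is D—G (2); add D.
Step 2: cheapest edge leaving the tree is B—D (5); add B.
Step 3: cheapest edge leaving the tree is A—B (7); add A.
Step 4: cheapest edge leaving the tree is D—F (7); add F.
Step 5: cheapest edge leaving the tree is E—F (11); add E.
Step 6: cheapest edge leaving the tree is C—D (19); add C.
MST edges: D—G, B—D, A—B, D—F, E—F, C—D; total weight 2+5+7+7+11+19 = 51.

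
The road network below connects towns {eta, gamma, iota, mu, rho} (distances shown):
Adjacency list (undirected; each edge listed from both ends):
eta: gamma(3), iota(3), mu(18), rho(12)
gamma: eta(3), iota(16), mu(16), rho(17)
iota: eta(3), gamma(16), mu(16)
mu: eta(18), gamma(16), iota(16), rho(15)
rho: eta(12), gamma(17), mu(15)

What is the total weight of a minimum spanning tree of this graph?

Kruskal: consider edges lightest-first.
eta-gamma (3): add — endpoints in different components.
eta-iota (3): add — endpoints in different components.
eta-rho (12): add — endpoints in different components.
mu-rho (15): add — endpoints in different components.
MST edges: eta-gamma, eta-iota, eta-rho, mu-rho; total weight 3+3+12+15 = 33.

33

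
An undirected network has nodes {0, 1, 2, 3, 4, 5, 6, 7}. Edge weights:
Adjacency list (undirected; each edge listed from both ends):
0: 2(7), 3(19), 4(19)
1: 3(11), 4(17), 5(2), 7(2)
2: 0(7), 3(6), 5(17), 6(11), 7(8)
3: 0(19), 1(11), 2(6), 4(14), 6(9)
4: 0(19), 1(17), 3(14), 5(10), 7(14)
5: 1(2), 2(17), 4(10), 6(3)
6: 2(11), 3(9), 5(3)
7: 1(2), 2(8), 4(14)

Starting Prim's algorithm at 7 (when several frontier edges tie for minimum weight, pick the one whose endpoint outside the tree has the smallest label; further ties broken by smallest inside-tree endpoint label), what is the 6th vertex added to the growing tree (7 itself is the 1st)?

Grow the tree from 7 using Prim:
Step 1: cheapest edge leaving the tree is 1–7 (2); add 1.
Step 2: cheapest edge leaving the tree is 1–5 (2); add 5.
Step 3: cheapest edge leaving the tree is 5–6 (3); add 6.
Step 4: cheapest edge leaving the tree is 2–7 (8); add 2.
Step 5: cheapest edge leaving the tree is 2–3 (6); add 3.
Step 6: cheapest edge leaving the tree is 0–2 (7); add 0.
Step 7: cheapest edge leaving the tree is 4–5 (10); add 4.
Vertex order: 7, 1, 5, 6, 2, 3, 0, 4. The 6th vertex is 3.

3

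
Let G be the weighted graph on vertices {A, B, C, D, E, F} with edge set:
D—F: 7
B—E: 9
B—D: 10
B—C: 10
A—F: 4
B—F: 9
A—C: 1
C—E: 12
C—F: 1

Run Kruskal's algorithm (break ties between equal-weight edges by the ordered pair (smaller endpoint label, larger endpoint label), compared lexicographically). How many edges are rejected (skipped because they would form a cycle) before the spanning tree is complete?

Kruskal's algorithm — process edges by increasing weight (ties by edge label):
A—C (1): add. Components now {A,C} {B} {D} {E} {F}
C—F (1): add. Components now {A,C,F} {B} {D} {E}
A—F (4): skip — A and F already connected.
D—F (7): add. Components now {A,C,D,F} {B} {E}
B—E (9): add. Components now {A,C,D,F} {B,E}
B—F (9): add. Components now {A,B,C,D,E,F}
Edges rejected before the tree was complete: 1.

1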